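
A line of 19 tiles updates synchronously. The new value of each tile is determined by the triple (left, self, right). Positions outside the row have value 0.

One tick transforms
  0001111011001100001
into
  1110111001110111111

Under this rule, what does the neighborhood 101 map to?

At position 7 the neighborhood is 101; the next row has 0 there.

0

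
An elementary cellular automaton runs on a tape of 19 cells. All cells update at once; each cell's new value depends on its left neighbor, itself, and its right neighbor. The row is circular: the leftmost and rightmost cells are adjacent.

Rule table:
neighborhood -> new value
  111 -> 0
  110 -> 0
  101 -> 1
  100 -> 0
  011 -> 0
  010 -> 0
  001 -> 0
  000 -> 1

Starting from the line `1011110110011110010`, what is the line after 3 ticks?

0100001000000000001
1001100011111111100
0000001000000000000

0000001000000000000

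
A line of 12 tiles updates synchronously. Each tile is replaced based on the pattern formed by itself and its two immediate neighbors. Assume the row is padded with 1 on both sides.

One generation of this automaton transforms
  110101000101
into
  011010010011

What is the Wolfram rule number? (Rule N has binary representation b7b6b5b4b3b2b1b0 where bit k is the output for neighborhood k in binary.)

position 0: 111 → 0  (bit 7 = 0)
position 1: 110 → 1  (bit 6 = 1)
position 2: 101 → 1  (bit 5 = 1)
position 6: 100 → 0  (bit 4 = 0)
position 11: 011 → 1  (bit 3 = 1)
position 3: 010 → 0  (bit 2 = 0)
position 8: 001 → 0  (bit 1 = 0)
position 7: 000 → 1  (bit 0 = 1)
bits b7..b0 = 01101001 = 105

105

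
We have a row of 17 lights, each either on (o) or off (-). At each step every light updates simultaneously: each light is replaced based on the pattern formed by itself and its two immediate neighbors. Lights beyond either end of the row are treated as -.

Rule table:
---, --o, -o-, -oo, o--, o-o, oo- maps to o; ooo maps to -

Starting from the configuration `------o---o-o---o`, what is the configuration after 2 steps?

ooooooooooooooooo
o---------------o

o---------------o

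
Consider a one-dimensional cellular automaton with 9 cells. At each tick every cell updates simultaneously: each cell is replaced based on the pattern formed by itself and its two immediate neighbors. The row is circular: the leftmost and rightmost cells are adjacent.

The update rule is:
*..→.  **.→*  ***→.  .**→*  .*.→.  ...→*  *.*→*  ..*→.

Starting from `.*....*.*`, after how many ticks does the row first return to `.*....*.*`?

14

*..**..*.
...**...*
.*.**.*..
..****..*
..*..*...
*......**
*.****.*.
.**..**.*
***..***.
*.*..*.**
**....**.
**.**.***
.******..
.*....*.*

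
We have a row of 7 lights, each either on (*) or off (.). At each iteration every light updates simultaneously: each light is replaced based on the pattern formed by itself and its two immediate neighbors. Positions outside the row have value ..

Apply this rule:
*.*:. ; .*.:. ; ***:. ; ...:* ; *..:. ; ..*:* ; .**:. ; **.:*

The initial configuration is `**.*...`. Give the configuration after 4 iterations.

**....*

iteration 1: .*...**
iteration 2: *..**.*
iteration 3: ..*.*..
iteration 4: **....*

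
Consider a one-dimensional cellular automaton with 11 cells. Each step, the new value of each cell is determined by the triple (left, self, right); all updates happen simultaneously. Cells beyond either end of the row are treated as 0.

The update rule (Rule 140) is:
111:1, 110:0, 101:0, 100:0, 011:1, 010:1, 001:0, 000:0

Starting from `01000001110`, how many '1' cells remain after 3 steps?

step 1: 01000001100
step 2: 01000001000
step 3: 01000001000
count of 1: 2

2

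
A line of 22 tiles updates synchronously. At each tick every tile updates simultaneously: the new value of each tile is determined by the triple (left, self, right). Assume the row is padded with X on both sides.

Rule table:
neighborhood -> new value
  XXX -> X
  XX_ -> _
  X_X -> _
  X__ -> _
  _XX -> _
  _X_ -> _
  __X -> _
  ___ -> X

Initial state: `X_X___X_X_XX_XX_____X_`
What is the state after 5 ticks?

____XXX__XXX____XXXX__

____X___________XXX___
_XX___XXXXXXXXX__X__X_
____X__XXXXXXX________
_XX_____XXXXX__XXXXXX_
____XXX__XXX____XXXX__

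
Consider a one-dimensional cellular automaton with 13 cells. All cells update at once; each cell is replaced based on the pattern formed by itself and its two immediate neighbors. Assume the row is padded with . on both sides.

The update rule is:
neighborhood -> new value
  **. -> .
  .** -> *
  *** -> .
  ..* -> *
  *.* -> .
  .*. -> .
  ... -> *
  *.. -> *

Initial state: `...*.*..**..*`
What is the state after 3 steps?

***...***.**.
*..****...*.*
.***...***...

.***...***...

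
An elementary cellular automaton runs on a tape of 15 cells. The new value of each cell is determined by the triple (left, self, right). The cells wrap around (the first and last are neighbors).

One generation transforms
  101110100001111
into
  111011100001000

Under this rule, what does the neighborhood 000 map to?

0

At position 8 the neighborhood is 000; the next row has 0 there.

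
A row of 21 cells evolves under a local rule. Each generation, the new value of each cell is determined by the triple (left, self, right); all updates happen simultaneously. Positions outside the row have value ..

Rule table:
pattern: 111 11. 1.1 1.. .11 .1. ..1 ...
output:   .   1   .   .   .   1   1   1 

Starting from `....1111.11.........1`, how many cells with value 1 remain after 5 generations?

1111...1..1.111111111
...1.111.11.........1
1111...1..1.111111111  (repeats generation 1; period 2)
generation 5: 1111...1..1.111111111
count of 1: 15

15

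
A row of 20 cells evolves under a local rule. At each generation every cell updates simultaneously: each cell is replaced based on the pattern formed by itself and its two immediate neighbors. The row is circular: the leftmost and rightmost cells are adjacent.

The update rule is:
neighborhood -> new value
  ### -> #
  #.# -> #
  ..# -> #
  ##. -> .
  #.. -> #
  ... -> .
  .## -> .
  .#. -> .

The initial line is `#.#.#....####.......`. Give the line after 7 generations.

.#.#.#..#.##.#.#.#.#

generation 1: .#.#.#..#.##.#.....#
generation 2: #.#.#.##.#..#.#...#.
generation 3: .#.#.#..#.##.#.#.#.#
generation 4: #.#.#.##.#..#.#.#.#.
generation 5: .#.#.#..#.##.#.#.#.#  (repeats generation 3; period 2)
generation 7: .#.#.#..#.##.#.#.#.#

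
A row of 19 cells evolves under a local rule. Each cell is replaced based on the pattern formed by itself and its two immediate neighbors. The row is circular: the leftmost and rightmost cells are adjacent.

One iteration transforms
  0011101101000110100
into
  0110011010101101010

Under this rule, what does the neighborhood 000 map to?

0

At position 0 the neighborhood is 000; the next row has 0 there.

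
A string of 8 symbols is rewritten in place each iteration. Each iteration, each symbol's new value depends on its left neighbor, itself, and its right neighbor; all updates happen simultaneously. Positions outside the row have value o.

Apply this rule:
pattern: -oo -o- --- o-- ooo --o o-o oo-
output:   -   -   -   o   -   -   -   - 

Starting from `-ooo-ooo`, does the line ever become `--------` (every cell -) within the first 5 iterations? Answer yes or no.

iteration 1: --------
all cells are - at iteration 1

yes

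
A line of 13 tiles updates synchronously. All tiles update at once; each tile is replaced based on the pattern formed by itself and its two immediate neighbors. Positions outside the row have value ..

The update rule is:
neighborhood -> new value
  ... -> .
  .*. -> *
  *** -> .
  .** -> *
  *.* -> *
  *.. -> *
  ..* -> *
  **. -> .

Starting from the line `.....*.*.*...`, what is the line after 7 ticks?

....*******..
...**......*.
..**.*....***
.**.***..**..
**.**..***.*.
*.**.***..***
***.**..***..

***.**..***..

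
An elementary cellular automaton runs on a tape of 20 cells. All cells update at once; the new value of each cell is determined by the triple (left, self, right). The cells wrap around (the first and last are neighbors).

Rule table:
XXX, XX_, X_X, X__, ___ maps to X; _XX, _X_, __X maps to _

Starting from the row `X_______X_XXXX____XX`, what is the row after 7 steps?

XXX__XXXXXXXX__X_XXX

XXXXXXX__X_XXXXXX__X
XXXXXXXX__X_XXXXXX__
_XXXXXXXX__X_XXXXXX_
__XXXXXXXX__X_XXXXXX
X__XXXXXXXX__X_XXXXX
XX__XXXXXXXX__X_XXXX
XXX__XXXXXXXX__X_XXX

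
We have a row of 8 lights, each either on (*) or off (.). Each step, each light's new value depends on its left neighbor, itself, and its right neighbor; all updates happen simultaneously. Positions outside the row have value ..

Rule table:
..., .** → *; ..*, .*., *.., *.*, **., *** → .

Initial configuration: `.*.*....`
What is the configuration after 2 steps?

****.*..

.....***
****.*..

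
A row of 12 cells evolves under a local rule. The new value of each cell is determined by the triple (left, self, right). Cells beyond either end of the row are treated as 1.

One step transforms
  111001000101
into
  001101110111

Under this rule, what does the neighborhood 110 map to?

1

At position 2 the neighborhood is 110; the next row has 1 there.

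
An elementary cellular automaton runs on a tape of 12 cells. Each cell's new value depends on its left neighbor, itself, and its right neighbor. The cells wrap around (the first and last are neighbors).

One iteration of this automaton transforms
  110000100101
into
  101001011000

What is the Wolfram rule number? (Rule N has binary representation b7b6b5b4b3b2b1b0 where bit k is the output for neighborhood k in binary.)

position 0: 111 → 1  (bit 7 = 1)
position 1: 110 → 0  (bit 6 = 0)
position 10: 101 → 0  (bit 5 = 0)
position 2: 100 → 1  (bit 4 = 1)
position 11: 011 → 0  (bit 3 = 0)
position 6: 010 → 0  (bit 2 = 0)
position 5: 001 → 1  (bit 1 = 1)
position 3: 000 → 0  (bit 0 = 0)
bits b7..b0 = 10010010 = 146

146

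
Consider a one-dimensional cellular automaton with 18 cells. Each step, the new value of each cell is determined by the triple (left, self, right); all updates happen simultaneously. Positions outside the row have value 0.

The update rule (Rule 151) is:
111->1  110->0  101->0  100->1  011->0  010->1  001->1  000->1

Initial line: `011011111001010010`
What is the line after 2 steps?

100001110111011111
111110100010001110

111110100010001110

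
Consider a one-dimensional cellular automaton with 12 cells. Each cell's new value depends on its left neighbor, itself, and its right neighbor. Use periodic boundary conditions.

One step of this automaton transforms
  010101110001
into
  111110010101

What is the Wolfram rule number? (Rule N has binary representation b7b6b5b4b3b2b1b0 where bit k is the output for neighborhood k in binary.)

position 6: 111 → 0  (bit 7 = 0)
position 7: 110 → 1  (bit 6 = 1)
position 0: 101 → 1  (bit 5 = 1)
position 8: 100 → 0  (bit 4 = 0)
position 5: 011 → 0  (bit 3 = 0)
position 1: 010 → 1  (bit 2 = 1)
position 10: 001 → 0  (bit 1 = 0)
position 9: 000 → 1  (bit 0 = 1)
bits b7..b0 = 01100101 = 101

101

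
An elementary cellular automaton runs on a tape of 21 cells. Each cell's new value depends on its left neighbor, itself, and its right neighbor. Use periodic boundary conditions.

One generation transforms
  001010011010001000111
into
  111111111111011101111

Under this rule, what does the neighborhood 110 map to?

1

At position 8 the neighborhood is 110; the next row has 1 there.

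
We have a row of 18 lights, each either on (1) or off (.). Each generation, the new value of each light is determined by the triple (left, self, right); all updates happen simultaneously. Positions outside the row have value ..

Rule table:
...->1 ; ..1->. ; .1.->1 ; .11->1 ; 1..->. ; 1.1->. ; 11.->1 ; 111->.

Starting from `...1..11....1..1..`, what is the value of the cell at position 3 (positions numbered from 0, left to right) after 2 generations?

11.1..11.11.1..1.1
11.1..11.11.1..1.1
position 3 holds 1

1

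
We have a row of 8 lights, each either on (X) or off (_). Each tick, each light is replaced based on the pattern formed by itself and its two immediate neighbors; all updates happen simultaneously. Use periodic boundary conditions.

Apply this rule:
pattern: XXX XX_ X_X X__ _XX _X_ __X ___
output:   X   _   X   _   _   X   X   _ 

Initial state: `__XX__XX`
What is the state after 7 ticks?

tick 1: _X___X__
tick 2: XX__XX__
tick 3: ___X___X
tick 4: __XX__XX  (repeats tick 0; period 4)
tick 7: ___X___X

___X___X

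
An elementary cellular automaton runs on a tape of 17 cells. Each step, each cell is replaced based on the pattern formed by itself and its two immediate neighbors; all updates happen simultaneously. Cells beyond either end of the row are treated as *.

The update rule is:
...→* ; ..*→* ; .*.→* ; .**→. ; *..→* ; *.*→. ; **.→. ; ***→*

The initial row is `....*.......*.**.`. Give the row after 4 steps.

*************....
************.****
***********...***
**********.***.**

**********.***.**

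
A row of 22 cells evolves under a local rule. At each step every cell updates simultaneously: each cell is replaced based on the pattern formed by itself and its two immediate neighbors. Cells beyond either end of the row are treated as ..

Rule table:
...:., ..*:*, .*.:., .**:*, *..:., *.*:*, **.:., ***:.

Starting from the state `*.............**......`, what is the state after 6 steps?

.............**.......
............**........
...........**.........
..........**..........
.........**...........
........**............

........**............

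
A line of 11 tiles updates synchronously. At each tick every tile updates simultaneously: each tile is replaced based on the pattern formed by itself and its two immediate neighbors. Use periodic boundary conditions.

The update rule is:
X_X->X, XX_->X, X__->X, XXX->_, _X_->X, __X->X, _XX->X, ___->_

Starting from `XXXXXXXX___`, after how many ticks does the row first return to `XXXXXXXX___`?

tick 1: X______XX_X
tick 2: XX____XXXXX
tick 3: _XX__XX____
tick 4: XXXXXXXX___

4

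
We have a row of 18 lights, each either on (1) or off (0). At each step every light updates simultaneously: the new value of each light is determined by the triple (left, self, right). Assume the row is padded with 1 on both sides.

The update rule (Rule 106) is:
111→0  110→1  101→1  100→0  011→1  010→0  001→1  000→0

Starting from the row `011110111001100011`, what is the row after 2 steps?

010110110110101111

110011101011100110
010110110110101111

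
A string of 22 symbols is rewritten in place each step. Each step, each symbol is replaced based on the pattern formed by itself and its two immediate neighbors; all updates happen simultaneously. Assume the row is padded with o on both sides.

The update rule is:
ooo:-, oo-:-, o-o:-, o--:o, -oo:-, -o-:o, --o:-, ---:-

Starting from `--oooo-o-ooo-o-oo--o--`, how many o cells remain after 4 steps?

o------o-----o---o-oo-
-o-----oo----oo--o----
-oo------o-----o-oo---
---o-----oo----o---o--
count of o: 5

5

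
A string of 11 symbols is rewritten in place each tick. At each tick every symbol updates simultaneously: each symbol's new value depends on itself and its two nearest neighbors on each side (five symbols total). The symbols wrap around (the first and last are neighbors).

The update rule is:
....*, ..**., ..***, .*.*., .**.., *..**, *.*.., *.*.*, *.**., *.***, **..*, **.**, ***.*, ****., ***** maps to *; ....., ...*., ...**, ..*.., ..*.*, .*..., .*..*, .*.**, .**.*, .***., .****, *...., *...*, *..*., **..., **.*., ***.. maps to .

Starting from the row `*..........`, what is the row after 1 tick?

.........*.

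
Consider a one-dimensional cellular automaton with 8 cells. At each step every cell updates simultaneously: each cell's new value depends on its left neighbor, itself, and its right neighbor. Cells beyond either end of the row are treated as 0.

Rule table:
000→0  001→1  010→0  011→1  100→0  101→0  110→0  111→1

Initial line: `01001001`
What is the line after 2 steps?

10010010
00100100

00100100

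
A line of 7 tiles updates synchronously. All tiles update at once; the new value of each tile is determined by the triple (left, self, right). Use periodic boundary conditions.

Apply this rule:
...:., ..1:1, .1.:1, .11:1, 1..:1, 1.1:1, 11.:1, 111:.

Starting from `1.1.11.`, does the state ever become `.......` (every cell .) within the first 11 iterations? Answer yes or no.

yes

1111111
.......
all cells are . at iteration 2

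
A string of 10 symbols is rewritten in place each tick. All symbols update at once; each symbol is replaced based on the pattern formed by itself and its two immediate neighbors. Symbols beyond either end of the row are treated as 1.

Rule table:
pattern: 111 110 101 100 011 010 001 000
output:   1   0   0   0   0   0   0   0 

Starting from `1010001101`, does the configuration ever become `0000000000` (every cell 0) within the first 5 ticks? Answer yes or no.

0000000000
all cells are 0 at tick 1

yes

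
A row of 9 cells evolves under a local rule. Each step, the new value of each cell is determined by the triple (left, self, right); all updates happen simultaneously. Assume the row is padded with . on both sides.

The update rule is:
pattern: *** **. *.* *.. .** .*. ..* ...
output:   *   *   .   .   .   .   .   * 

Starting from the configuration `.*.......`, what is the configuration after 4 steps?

step 1: ...******
step 2: **..*****
step 3: .*...****
step 4: ...*..***

...*..***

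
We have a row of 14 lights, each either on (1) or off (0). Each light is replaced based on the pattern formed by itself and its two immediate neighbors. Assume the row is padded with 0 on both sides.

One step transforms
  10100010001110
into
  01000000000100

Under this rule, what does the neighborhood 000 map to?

At position 4 the neighborhood is 000; the next row has 0 there.

0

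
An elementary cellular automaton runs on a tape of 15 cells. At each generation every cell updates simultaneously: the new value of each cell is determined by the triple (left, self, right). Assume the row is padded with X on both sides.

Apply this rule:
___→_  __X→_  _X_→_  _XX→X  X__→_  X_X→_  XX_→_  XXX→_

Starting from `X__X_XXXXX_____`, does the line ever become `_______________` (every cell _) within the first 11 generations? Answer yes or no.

_____X_________
_______________
all cells are _ at generation 2

yes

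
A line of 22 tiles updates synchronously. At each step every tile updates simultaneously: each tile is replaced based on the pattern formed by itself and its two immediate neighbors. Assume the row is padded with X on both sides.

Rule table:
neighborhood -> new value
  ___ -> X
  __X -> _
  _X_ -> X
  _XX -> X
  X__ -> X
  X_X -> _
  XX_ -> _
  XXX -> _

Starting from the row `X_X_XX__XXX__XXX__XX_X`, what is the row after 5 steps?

step 1: __X_X_X_X__X_X__X_X__X
step 2: X_X_X_X_XX_X_XX_X_XX_X
step 3: __X_X_X_X__X_X__X_X__X  (repeats step 1; period 2)
step 5: __X_X_X_X__X_X__X_X__X

__X_X_X_X__X_X__X_X__X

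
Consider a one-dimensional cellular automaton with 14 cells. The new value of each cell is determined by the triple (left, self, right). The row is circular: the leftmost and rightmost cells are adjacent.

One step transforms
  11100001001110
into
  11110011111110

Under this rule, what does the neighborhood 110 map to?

At position 2 the neighborhood is 110; the next row has 1 there.

1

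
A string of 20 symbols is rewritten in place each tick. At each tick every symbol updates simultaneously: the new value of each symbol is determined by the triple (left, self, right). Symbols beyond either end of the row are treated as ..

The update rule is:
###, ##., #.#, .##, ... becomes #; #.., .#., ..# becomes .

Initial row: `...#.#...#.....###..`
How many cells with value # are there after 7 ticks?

17

tick 1: ##..#..#...###.###.#
tick 2: ##.......#.########.
tick 3: ##.#####..#########.
tick 4: ########..#########.
tick 5: ########..#########.  (fixed point — unchanged through tick 7)
count of #: 17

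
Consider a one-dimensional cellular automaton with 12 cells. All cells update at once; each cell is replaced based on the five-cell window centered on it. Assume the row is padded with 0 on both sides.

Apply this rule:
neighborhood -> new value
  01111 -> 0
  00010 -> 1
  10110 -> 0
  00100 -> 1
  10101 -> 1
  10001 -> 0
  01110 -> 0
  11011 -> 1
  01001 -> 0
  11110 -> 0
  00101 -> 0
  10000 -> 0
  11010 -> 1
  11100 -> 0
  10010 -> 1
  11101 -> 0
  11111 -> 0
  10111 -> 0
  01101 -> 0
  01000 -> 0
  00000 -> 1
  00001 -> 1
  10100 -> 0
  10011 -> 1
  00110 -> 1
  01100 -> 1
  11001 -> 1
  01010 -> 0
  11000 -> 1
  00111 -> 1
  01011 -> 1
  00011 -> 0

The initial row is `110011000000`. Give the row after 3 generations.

111111101111
100000010000
100111110011

100111110011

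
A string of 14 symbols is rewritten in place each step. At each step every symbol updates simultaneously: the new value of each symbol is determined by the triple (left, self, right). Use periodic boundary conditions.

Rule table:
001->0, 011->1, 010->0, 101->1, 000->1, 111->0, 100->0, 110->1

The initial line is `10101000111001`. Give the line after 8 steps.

01110111111011

11010010101001
01100001010001
11101100100100
10111100000000
01100101111110
01100011000010
01101011011000
01110111111011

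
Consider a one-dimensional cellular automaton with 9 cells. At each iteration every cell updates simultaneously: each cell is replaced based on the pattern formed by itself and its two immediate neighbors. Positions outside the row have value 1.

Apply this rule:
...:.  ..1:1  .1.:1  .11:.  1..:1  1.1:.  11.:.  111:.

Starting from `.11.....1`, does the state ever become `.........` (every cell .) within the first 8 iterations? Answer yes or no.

yes

...1...1.
1.111.11.
.........
all cells are . at iteration 3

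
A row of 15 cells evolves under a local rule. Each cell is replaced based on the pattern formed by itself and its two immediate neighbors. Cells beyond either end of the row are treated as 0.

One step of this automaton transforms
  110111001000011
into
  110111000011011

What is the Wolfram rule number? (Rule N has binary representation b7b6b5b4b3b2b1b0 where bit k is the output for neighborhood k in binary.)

position 4: 111 → 1  (bit 7 = 1)
position 1: 110 → 1  (bit 6 = 1)
position 2: 101 → 0  (bit 5 = 0)
position 6: 100 → 0  (bit 4 = 0)
position 0: 011 → 1  (bit 3 = 1)
position 8: 010 → 0  (bit 2 = 0)
position 7: 001 → 0  (bit 1 = 0)
position 10: 000 → 1  (bit 0 = 1)
bits b7..b0 = 11001001 = 201

201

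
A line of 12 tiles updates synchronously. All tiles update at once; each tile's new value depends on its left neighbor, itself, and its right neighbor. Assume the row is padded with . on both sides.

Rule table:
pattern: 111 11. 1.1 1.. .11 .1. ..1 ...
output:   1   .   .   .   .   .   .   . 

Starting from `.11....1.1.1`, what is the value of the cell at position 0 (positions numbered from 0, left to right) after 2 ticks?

............
............
position 0 holds .

.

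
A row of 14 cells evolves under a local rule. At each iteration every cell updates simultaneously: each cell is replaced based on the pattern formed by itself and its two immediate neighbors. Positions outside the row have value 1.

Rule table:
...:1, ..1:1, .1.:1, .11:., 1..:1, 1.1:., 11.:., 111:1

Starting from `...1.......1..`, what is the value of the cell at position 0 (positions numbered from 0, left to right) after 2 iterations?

1

iteration 1: 11111111111111
iteration 2: 11111111111111
position 0 holds 1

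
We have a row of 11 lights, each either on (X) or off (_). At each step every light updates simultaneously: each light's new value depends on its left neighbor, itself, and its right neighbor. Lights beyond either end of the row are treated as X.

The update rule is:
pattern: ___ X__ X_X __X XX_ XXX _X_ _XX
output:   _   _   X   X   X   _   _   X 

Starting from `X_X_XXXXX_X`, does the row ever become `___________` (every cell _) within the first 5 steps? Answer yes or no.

XX_XX___XXX
_XXXX__XX__
XX__X_XXX_X
_X_X_XX_XXX
X_X_XXXXX__
step 5 is X_X_XXXXX__, still not uniform _

no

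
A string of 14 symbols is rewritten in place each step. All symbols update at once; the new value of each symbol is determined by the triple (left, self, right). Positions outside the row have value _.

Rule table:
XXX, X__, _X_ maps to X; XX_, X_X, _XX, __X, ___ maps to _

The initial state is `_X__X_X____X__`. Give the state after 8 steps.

step 1: _XX_X_XX___XX_
step 2: ____X___X____X
step 3: ____XX__XX___X
step 4: ______X___X__X
step 5: ______XX__XX_X
step 6: ________X____X
step 7: ________XX___X
step 8: __________X__X

__________X__X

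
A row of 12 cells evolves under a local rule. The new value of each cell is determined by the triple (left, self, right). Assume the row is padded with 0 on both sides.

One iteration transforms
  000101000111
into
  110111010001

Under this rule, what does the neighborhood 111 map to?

0

At position 10 the neighborhood is 111; the next row has 0 there.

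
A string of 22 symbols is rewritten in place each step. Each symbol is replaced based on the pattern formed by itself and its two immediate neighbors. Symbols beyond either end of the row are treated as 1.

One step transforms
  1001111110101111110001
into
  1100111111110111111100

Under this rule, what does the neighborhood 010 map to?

1

At position 10 the neighborhood is 010; the next row has 1 there.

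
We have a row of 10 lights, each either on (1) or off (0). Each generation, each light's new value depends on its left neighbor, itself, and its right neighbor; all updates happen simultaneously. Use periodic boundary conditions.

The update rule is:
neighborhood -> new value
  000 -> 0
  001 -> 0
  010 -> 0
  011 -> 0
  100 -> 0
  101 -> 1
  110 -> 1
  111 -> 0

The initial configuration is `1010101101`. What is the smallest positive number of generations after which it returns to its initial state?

generation 1: 1101010110
generation 2: 0110101011
generation 3: 1011010101
generation 4: 1101101010
generation 5: 0110110101
generation 6: 1011011010
generation 7: 0101101101
generation 8: 1010110110
generation 9: 0101011011
generation 10: 1010101101

10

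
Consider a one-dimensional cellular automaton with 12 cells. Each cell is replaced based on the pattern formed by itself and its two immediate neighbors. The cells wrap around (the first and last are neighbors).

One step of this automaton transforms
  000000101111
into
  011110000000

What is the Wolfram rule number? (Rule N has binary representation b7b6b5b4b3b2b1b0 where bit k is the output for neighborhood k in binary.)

1

position 9: 111 → 0  (bit 7 = 0)
position 11: 110 → 0  (bit 6 = 0)
position 7: 101 → 0  (bit 5 = 0)
position 0: 100 → 0  (bit 4 = 0)
position 8: 011 → 0  (bit 3 = 0)
position 6: 010 → 0  (bit 2 = 0)
position 5: 001 → 0  (bit 1 = 0)
position 1: 000 → 1  (bit 0 = 1)
bits b7..b0 = 00000001 = 1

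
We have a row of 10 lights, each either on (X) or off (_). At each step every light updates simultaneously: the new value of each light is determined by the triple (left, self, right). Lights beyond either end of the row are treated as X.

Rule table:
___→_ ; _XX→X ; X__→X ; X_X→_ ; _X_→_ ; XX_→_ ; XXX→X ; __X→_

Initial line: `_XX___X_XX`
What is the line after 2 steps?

____X___XX

step 1: _X_X____XX
step 2: ____X___XX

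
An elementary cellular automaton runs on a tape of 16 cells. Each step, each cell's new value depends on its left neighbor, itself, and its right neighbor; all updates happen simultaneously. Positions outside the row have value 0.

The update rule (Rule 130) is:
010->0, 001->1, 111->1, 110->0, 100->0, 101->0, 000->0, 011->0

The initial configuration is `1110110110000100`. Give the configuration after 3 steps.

0000000000100000

step 1: 0100000000001000
step 2: 1000000000010000
step 3: 0000000000100000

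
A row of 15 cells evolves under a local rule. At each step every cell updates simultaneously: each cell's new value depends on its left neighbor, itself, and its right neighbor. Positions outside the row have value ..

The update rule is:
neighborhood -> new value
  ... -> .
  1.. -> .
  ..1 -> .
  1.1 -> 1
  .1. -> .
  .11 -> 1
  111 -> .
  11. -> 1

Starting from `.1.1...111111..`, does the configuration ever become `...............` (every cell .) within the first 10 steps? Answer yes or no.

yes

..1....1....1..
...............
all cells are . at step 2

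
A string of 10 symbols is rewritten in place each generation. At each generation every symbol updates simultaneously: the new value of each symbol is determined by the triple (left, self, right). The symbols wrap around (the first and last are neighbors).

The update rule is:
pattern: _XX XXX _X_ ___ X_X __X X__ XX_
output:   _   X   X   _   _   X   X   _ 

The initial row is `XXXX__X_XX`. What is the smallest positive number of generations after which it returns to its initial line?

XXX_XXX__X
XX___X_XX_
__X_XX____
_XX___X___
X__X_XXX__
XXXX__X_XX

6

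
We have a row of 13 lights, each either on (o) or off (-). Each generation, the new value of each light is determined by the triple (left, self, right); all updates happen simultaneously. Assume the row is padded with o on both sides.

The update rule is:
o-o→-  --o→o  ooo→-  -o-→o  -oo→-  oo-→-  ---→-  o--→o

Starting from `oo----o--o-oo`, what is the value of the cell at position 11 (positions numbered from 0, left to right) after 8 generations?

o

--o--ooooo---
ooooo-----o-o
-----o---oo--
o---ooo-o--oo
-o-o----ooo--
-o-oo--o---oo
-o---oooo-o--
-oo-o-----ooo
position 11 holds o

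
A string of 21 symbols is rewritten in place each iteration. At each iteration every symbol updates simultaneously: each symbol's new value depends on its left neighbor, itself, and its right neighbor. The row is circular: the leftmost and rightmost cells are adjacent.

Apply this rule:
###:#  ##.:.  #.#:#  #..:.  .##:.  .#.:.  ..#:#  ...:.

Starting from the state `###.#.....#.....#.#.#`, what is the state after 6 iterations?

....#.....#.#.#.#..#.

iteration 1: ##.#.....#.....#.#.#.
iteration 2: ..#.....#.....#.#.#.#
iteration 3: .#.....#.....#.#.#.#.
iteration 4: #.....#.....#.#.#.#..
iteration 5: .....#.....#.#.#.#..#
iteration 6: ....#.....#.#.#.#..#.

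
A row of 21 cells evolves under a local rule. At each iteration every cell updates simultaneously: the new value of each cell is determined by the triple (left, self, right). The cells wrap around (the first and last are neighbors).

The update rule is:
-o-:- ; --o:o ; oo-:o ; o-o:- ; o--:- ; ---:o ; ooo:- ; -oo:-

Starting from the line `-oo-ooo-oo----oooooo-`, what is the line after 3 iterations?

oooo-o-o--ooo-----o-o

o-o---o--o-ooo-----o-
----oo--o----o-oooo--
oooo-o-o--ooo-----o-o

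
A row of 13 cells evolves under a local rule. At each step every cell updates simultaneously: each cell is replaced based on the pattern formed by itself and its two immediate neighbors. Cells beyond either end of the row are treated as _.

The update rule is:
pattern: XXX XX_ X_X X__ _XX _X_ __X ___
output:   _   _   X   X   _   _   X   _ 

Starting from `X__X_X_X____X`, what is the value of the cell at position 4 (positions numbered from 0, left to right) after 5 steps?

X

step 1: _XX_X_X_X__X_
step 2: X__X_X_X_XX_X
step 3: _XX_X_X_X__X_  (repeats step 1; period 2)
step 5: _XX_X_X_X__X_
position 4 holds X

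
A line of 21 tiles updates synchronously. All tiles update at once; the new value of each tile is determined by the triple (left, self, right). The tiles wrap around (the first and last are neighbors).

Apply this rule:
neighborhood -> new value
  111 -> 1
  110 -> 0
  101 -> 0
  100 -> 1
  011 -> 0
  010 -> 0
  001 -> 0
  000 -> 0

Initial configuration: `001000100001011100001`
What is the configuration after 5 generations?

000010010001000000001

100100010000001010000
010010001000000001000
001001000100000000100
000100100010000000010
000010010001000000001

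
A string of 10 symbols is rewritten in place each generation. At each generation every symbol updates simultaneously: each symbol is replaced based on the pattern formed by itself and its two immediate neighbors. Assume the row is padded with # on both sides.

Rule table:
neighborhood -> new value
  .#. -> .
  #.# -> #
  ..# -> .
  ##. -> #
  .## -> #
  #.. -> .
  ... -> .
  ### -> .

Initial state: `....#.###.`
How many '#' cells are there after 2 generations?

4

.....##.##
.....####.
count of #: 4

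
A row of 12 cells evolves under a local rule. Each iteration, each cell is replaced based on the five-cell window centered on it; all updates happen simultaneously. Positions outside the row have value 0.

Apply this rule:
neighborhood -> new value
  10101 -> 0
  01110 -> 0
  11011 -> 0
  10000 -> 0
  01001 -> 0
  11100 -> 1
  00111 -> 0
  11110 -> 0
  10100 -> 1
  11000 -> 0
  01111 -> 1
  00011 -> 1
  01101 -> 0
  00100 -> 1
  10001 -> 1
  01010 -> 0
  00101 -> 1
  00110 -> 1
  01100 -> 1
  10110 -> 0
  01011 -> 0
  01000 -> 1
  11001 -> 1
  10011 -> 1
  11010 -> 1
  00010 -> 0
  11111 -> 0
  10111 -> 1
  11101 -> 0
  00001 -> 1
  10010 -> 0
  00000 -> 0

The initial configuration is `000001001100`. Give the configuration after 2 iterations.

000101011100
010100010100

010100010100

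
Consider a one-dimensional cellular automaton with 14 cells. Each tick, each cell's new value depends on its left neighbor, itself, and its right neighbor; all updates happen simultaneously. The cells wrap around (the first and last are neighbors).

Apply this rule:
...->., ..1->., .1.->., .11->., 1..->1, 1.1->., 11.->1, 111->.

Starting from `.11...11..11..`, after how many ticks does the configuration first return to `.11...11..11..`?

..11...11..11.
...11...11..11
1...11...11..1
11...11...11..
.11...11...11.
..11...11...11
1..11...11...1
11..11...11...
.11..11...11..
..11..11...11.
...11..11...11
1...11..11...1
11...11..11...
.11...11..11..

14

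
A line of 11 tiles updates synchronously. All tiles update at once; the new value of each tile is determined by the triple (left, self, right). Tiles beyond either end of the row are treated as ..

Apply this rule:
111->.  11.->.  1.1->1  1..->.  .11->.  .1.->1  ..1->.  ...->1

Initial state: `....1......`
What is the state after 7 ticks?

111.1.11111
...111.....
11.....1111
...111.....  (repeats tick 2; period 2)
tick 7: 11.....1111

11.....1111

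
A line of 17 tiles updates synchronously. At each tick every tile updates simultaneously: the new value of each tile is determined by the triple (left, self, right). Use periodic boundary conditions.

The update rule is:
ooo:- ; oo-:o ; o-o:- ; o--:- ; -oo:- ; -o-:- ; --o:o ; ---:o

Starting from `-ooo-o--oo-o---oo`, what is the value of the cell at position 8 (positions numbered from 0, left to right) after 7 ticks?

o

tick 1: ---o---o-o---oo-o
tick 2: -oo--oo----oo-o--
tick 3: o-o-o-o-ooo-o---o
tick 4: o---------o---oo-
tick 5: --oooooooo--oo-o-
tick 6: oo-------o-o-o---
tick 7: -o-oooooo------oo
position 8 holds o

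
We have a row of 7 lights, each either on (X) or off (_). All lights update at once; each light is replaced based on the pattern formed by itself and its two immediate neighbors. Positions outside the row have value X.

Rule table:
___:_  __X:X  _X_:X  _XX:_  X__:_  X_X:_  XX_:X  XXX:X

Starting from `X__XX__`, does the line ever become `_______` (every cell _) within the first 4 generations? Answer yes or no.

no

X_X_X_X
X_X_X__
X_X_X_X  (repeats generation 1; period 2)
generation 4: X_X_X__
generation 4 is X_X_X__, still not uniform _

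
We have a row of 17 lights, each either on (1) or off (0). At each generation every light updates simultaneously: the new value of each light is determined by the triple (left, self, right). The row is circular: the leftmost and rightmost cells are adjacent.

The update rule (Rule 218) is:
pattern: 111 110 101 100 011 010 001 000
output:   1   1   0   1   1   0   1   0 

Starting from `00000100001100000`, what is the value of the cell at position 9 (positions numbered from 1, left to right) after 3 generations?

00001010011110000
00010001111111000
00101011111111100
position 9 holds 1

1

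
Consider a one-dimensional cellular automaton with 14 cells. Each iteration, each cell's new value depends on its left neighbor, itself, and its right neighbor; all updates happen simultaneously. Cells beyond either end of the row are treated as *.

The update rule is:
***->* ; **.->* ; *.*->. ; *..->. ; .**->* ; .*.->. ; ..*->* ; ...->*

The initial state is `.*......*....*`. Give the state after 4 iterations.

iteration 1: ...*****..****
iteration 2: .*******.*****
iteration 3: .*******.*****  (fixed point — unchanged through iteration 4)

.*******.*****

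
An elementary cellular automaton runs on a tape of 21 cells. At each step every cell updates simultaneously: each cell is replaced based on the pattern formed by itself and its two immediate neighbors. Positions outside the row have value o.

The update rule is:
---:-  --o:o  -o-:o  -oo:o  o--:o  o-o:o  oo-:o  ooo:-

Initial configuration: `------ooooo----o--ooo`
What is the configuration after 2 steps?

step 1: o----oo---oo--ooooo--
step 2: oo--oooo-oooooo---ooo

oo--oooo-oooooo---ooo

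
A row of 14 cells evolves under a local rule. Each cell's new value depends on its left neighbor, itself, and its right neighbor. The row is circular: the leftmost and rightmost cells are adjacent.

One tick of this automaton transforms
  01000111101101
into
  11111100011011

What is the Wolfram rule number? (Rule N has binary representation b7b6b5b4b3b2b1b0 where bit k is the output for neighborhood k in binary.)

63

position 6: 111 → 0  (bit 7 = 0)
position 8: 110 → 0  (bit 6 = 0)
position 0: 101 → 1  (bit 5 = 1)
position 2: 100 → 1  (bit 4 = 1)
position 5: 011 → 1  (bit 3 = 1)
position 1: 010 → 1  (bit 2 = 1)
position 4: 001 → 1  (bit 1 = 1)
position 3: 000 → 1  (bit 0 = 1)
bits b7..b0 = 00111111 = 63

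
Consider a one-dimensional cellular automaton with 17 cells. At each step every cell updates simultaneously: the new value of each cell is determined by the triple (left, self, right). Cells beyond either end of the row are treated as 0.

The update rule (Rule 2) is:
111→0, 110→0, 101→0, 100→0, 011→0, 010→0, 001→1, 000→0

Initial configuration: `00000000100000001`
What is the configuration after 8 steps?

10000000100000000

00000001000000010
00000010000000100
00000100000001000
00001000000010000
00010000000100000
00100000001000000
01000000010000000
10000000100000000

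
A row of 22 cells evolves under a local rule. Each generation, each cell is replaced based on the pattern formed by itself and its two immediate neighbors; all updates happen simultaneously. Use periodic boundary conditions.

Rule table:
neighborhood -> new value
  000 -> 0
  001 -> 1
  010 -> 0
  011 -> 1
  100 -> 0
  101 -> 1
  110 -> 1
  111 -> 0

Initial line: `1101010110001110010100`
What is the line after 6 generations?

1000011101101010110001

1110101110011010101001
0011011010111101010011
0111111101100110100111
1100000111101111001101
0100001100111001011111
1000011101101010110001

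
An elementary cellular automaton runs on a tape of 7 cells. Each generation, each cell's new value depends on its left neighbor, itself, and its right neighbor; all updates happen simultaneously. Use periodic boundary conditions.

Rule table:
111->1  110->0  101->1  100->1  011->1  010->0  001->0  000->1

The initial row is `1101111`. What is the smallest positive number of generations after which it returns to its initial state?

1011111
0111111
1111110
1111101
1111011
1110111
1101111

7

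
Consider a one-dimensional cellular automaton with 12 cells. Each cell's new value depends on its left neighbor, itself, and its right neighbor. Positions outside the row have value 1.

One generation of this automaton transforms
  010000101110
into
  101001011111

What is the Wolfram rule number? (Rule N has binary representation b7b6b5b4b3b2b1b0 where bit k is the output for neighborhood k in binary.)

250

position 9: 111 → 1  (bit 7 = 1)
position 10: 110 → 1  (bit 6 = 1)
position 0: 101 → 1  (bit 5 = 1)
position 2: 100 → 1  (bit 4 = 1)
position 8: 011 → 1  (bit 3 = 1)
position 1: 010 → 0  (bit 2 = 0)
position 5: 001 → 1  (bit 1 = 1)
position 3: 000 → 0  (bit 0 = 0)
bits b7..b0 = 11111010 = 250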